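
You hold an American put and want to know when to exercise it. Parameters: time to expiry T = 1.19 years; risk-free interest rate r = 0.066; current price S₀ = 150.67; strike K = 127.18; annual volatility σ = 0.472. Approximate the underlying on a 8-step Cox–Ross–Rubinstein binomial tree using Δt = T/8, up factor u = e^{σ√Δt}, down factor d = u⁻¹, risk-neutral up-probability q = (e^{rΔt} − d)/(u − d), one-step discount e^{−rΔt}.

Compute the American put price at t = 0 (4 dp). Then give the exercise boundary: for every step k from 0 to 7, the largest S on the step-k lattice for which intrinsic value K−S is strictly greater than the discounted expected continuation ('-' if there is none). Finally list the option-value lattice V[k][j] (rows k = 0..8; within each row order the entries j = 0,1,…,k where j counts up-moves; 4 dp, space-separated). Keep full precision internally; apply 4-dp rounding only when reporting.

Δt=0.14875, u=1.19966, d=0.83357, q=0.48156, disc=e^(-rΔt)=0.99023
k=8 terminal: V=max(K-S,0) → 92.0604 76.6361 54.4375 22.4894 0.0000 0.0000 0.0000 0.0000 0.0000
k=7: j=0 S=42.1317 intr=85.0483 cont=83.8058 V=85.0483[EX]; j=1 S=60.6357 intr=66.5443 cont=65.3018 V=66.5443[EX]; j=2 S=87.2666 intr=39.9134 cont=38.6710 V=39.9134[EX]; j=3 S=125.5935 intr=1.5865 cont=11.5454 V=11.5454[hold]; j=4 S=180.7534 intr=0.0000 cont=0.0000 V=0.0000[hold]; j=5 S=260.1391 intr=0.0000 cont=0.0000 V=0.0000[hold]; j=6 S=374.3906 intr=0.0000 cont=0.0000 V=0.0000[hold]; j=7 S=538.8206 intr=0.0000 cont=0.0000 V=0.0000[hold]  S*(7)=87.2666
k=6: j=0 S=50.5439 intr=76.6361 cont=75.3936 V=76.6361[EX]; j=1 S=72.7425 intr=54.4375 cont=53.1950 V=54.4375[EX]; j=2 S=104.6906 intr=22.4894 cont=25.9960 V=25.9960[hold]; j=3 S=150.6700 intr=0.0000 cont=5.9271 V=5.9271[hold]; j=4 S=216.8433 intr=0.0000 cont=0.0000 V=0.0000[hold]; j=5 S=312.0796 intr=0.0000 cont=0.0000 V=0.0000[hold]; j=6 S=449.1430 intr=0.0000 cont=0.0000 V=0.0000[hold]  S*(6)=72.7425
k=5: j=0 S=60.6357 intr=66.5443 cont=65.3018 V=66.5443[EX]; j=1 S=87.2666 intr=39.9134 cont=40.3431 V=40.3431[hold]; j=2 S=125.5935 intr=1.5865 cont=16.1720 V=16.1720[hold]; j=3 S=180.7534 intr=0.0000 cont=3.0428 V=3.0428[hold]; j=4 S=260.1391 intr=0.0000 cont=0.0000 V=0.0000[hold]; j=5 S=374.3906 intr=0.0000 cont=0.0000 V=0.0000[hold]  S*(5)=60.6357
k=4: j=0 S=72.7425 intr=54.4375 cont=53.3999 V=54.4375[EX]; j=1 S=104.6906 intr=22.4894 cont=28.4227 V=28.4227[hold]; j=2 S=150.6700 intr=0.0000 cont=9.7532 V=9.7532[hold]; j=3 S=216.8433 intr=0.0000 cont=1.5621 V=1.5621[hold]; j=4 S=312.0796 intr=0.0000 cont=0.0000 V=0.0000[hold]  S*(4)=72.7425
k=3: j=0 S=87.2666 intr=39.9134 cont=41.5003 V=41.5003[hold]; j=1 S=125.5935 intr=1.5865 cont=19.2423 V=19.2423[hold]; j=2 S=180.7534 intr=0.0000 cont=5.7519 V=5.7519[hold]; j=3 S=260.1391 intr=0.0000 cont=0.8019 V=0.8019[hold]  S*(3)=-
k=2: j=0 S=104.6906 intr=22.4894 cont=30.4810 V=30.4810[hold]; j=1 S=150.6700 intr=0.0000 cont=12.6213 V=12.6213[hold]; j=2 S=216.8433 intr=0.0000 cont=3.3353 V=3.3353[hold]  S*(2)=-
k=1: j=0 S=125.5935 intr=1.5865 cont=21.6666 V=21.6666[hold]; j=1 S=180.7534 intr=0.0000 cont=8.0699 V=8.0699[hold]  S*(1)=-
k=0: j=0 S=150.6700 intr=0.0000 cont=14.9712 V=14.9712[hold]  S*(0)=-

price = 14.9712
boundary = - - - - 72.7425 60.6357 72.7425 87.2666
tree:
14.9712
21.6666 8.0699
30.4810 12.6213 3.3353
41.5003 19.2423 5.7519 0.8019
54.4375 28.4227 9.7532 1.5621 0.0000
66.5443 40.3431 16.1720 3.0428 0.0000 0.0000
76.6361 54.4375 25.9960 5.9271 0.0000 0.0000 0.0000
85.0483 66.5443 39.9134 11.5454 0.0000 0.0000 0.0000 0.0000
92.0604 76.6361 54.4375 22.4894 0.0000 0.0000 0.0000 0.0000 0.0000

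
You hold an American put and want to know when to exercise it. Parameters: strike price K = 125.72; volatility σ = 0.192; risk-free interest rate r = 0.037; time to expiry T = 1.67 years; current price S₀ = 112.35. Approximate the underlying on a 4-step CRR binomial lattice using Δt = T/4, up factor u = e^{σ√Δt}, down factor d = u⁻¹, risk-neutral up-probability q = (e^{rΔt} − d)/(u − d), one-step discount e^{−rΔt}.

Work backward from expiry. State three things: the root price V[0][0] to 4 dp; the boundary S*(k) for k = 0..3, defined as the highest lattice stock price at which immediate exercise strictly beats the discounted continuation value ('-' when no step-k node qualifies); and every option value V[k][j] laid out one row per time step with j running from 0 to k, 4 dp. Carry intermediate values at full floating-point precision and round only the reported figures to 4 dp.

params: Δt=0.41750 u=1.13208 d=0.88333 q=0.53161 e^(-rΔt)=0.98467
t_4 payoffs: 57.3194 38.0570 13.3700 0.0000 0.0000
t_3: node(3,0) S=77.4352 payoff=48.2848 vs cont=46.3577 → 48.2848 [stop]  node(3,1) S=99.2418 payoff=26.4782 vs cont=24.5510 → 26.4782 [stop]  node(3,2) S=127.1895 payoff=0.0000 vs cont=6.1664 → 6.1664 [wait]  node(3,3) S=163.0076 payoff=0.0000 vs cont=0.0000 → 0.0000 [wait]  ⇒ S*(3)=99.2418
t_2: node(2,0) S=87.6630 payoff=38.0570 vs cont=36.1298 → 38.0570 [stop]  node(2,1) S=112.3500 payoff=13.3700 vs cont=15.4400 → 15.4400 [wait]  node(2,2) S=143.9891 payoff=0.0000 vs cont=2.8440 → 2.8440 [wait]  ⇒ S*(2)=87.6630
t_1: node(1,0) S=99.2418 payoff=26.4782 vs cont=25.6346 → 26.4782 [stop]  node(1,1) S=127.1895 payoff=0.0000 vs cont=8.6099 → 8.6099 [wait]  ⇒ S*(1)=99.2418
t_0: node(0,0) S=112.3500 payoff=13.3700 vs cont=16.7190 → 16.7190 [wait]  ⇒ S*(0)=-

price = 16.7190
boundary = - 99.2418 87.6630 99.2418
tree:
16.7190
26.4782 8.6099
38.0570 15.4400 2.8440
48.2848 26.4782 6.1664 0.0000
57.3194 38.0570 13.3700 0.0000 0.0000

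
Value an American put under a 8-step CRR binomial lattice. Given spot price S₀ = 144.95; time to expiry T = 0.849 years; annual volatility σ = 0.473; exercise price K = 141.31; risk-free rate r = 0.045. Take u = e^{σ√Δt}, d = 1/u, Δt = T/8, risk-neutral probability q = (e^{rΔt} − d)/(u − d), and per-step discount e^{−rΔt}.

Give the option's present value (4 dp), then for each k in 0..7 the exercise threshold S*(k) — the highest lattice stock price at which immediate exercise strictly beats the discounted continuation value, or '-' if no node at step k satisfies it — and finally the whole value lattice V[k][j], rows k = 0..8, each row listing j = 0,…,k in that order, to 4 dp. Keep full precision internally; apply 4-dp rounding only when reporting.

price = 20.1988
boundary = - - - - 78.2599 91.2975 106.5071 91.2975
tree:
20.1988
28.3028 11.5169
38.4202 17.4949 5.0786
50.2662 25.8187 8.5449 1.3294
63.0501 36.7554 14.0876 2.5541 0.0000
74.2259 50.0125 22.5903 4.9072 0.0000 0.0000
83.8058 63.0501 34.8029 9.4282 0.0000 0.0000 0.0000
92.0176 74.2259 50.0125 18.1143 0.0000 0.0000 0.0000 0.0000
99.0567 83.8058 63.0501 34.8029 0.0000 0.0000 0.0000 0.0000 0.0000

Δt=0.10612  u=1.16659  d=0.85720  q=0.47703  discount=0.99524
step 8 (expiry): payoffs max(K−S,0) = 99.0567 83.8058 63.0501 34.8029 0.0000 0.0000 0.0000 0.0000 0.0000
step 7: (k=7,j=0): S=49.2924, (K−S)⁺=92.0176, hold=91.3444 ⇒ V=92.0176 exercise | (k=7,j=1): S=67.0841, (K−S)⁺=74.2259, hold=73.5527 ⇒ V=74.2259 exercise | (k=7,j=2): S=91.2975, (K−S)⁺=50.0125, hold=49.3392 ⇒ V=50.0125 exercise | (k=7,j=3): S=124.2506, (K−S)⁺=17.0594, hold=18.1143 ⇒ V=18.1143 continue | (k=7,j=4): S=169.0978, (K−S)⁺=0.0000, hold=0.0000 ⇒ V=0.0000 continue | (k=7,j=5): S=230.1322, (K−S)⁺=0.0000, hold=0.0000 ⇒ V=0.0000 continue | (k=7,j=6): S=313.1965, (K−S)⁺=0.0000, hold=0.0000 ⇒ V=0.0000 continue | (k=7,j=7): S=426.2422, (K−S)⁺=0.0000, hold=0.0000 ⇒ V=0.0000 continue  boundary S*=91.2975
step 6: (k=6,j=0): S=57.5042, (K−S)⁺=83.8058, hold=83.1325 ⇒ V=83.8058 exercise | (k=6,j=1): S=78.2599, (K−S)⁺=63.0501, hold=62.3769 ⇒ V=63.0501 exercise | (k=6,j=2): S=106.5071, (K−S)⁺=34.8029, hold=34.6304 ⇒ V=34.8029 exercise | (k=6,j=3): S=144.9500, (K−S)⁺=0.0000, hold=9.4282 ⇒ V=9.4282 continue | (k=6,j=4): S=197.2685, (K−S)⁺=0.0000, hold=0.0000 ⇒ V=0.0000 continue | (k=6,j=5): S=268.4709, (K−S)⁺=0.0000, hold=0.0000 ⇒ V=0.0000 continue | (k=6,j=6): S=365.3732, (K−S)⁺=0.0000, hold=0.0000 ⇒ V=0.0000 continue  boundary S*=106.5071
step 5: (k=5,j=0): S=67.0841, (K−S)⁺=74.2259, hold=73.5527 ⇒ V=74.2259 exercise | (k=5,j=1): S=91.2975, (K−S)⁺=50.0125, hold=49.3392 ⇒ V=50.0125 exercise | (k=5,j=2): S=124.2506, (K−S)⁺=17.0594, hold=22.5903 ⇒ V=22.5903 continue | (k=5,j=3): S=169.0978, (K−S)⁺=0.0000, hold=4.9072 ⇒ V=4.9072 continue | (k=5,j=4): S=230.1322, (K−S)⁺=0.0000, hold=0.0000 ⇒ V=0.0000 continue | (k=5,j=5): S=313.1965, (K−S)⁺=0.0000, hold=0.0000 ⇒ V=0.0000 continue  boundary S*=91.2975
step 4: (k=4,j=0): S=78.2599, (K−S)⁺=63.0501, hold=62.3769 ⇒ V=63.0501 exercise | (k=4,j=1): S=106.5071, (K−S)⁺=34.8029, hold=36.7554 ⇒ V=36.7554 continue | (k=4,j=2): S=144.9500, (K−S)⁺=0.0000, hold=14.0876 ⇒ V=14.0876 continue | (k=4,j=3): S=197.2685, (K−S)⁺=0.0000, hold=2.5541 ⇒ V=2.5541 continue | (k=4,j=4): S=268.4709, (K−S)⁺=0.0000, hold=0.0000 ⇒ V=0.0000 continue  boundary S*=78.2599
step 3: (k=3,j=0): S=91.2975, (K−S)⁺=50.0125, hold=50.2662 ⇒ V=50.2662 continue | (k=3,j=1): S=124.2506, (K−S)⁺=17.0594, hold=25.8187 ⇒ V=25.8187 continue | (k=3,j=2): S=169.0978, (K−S)⁺=0.0000, hold=8.5449 ⇒ V=8.5449 continue | (k=3,j=3): S=230.1322, (K−S)⁺=0.0000, hold=1.3294 ⇒ V=1.3294 continue  boundary S*=-
step 2: (k=2,j=0): S=106.5071, (K−S)⁺=34.8029, hold=38.4202 ⇒ V=38.4202 continue | (k=2,j=1): S=144.9500, (K−S)⁺=0.0000, hold=17.4949 ⇒ V=17.4949 continue | (k=2,j=2): S=197.2685, (K−S)⁺=0.0000, hold=5.0786 ⇒ V=5.0786 continue  boundary S*=-
step 1: (k=1,j=0): S=124.2506, (K−S)⁺=17.0594, hold=28.3028 ⇒ V=28.3028 continue | (k=1,j=1): S=169.0978, (K−S)⁺=0.0000, hold=11.5169 ⇒ V=11.5169 continue  boundary S*=-
step 0: (k=0,j=0): S=144.9500, (K−S)⁺=0.0000, hold=20.1988 ⇒ V=20.1988 continue  boundary S*=-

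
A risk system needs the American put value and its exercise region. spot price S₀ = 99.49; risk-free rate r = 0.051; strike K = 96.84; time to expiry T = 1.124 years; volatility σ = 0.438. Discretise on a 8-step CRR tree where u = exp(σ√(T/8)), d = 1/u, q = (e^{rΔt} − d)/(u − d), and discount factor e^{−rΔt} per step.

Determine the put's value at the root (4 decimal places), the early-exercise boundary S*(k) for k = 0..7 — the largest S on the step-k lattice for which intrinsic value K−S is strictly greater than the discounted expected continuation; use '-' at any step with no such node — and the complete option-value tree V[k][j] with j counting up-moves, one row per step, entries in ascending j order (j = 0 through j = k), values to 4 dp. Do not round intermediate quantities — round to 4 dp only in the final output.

price = 14.1237
boundary = - - - 60.7961 51.5911 60.7961 71.6436 60.7961
tree:
14.1237
19.9633 8.0301
27.3284 12.3102 3.5292
36.0439 18.3274 5.9978 0.9167
45.2489 26.3047 9.9889 1.7785 0.0000
53.0602 36.0439 16.1833 3.4505 0.0000 0.0000
59.6888 45.2489 25.1964 6.6942 0.0000 0.0000 0.0000
65.3138 53.0602 36.0439 12.9873 0.0000 0.0000 0.0000 0.0000
70.0871 59.6888 45.2489 25.1964 0.0000 0.0000 0.0000 0.0000 0.0000

Δt=0.14050, u=1.17842, d=0.84859, q=0.48085, disc=e^(-rΔt)=0.99286
k=8 terminal: V=max(K-S,0) → 70.0871 59.6888 45.2489 25.1964 0.0000 0.0000 0.0000 0.0000 0.0000
k=7: j=0 S=31.5262 intr=65.3138 cont=64.6224 V=65.3138[EX]; j=1 S=43.7798 intr=53.0602 cont=52.3688 V=53.0602[EX]; j=2 S=60.7961 intr=36.0439 cont=35.3524 V=36.0439[EX]; j=3 S=84.4264 intr=12.4136 cont=12.9873 V=12.9873[hold]; j=4 S=117.2413 intr=0.0000 cont=0.0000 V=0.0000[hold]; j=5 S=162.8107 intr=0.0000 cont=0.0000 V=0.0000[hold]; j=6 S=226.0920 intr=0.0000 cont=0.0000 V=0.0000[hold]; j=7 S=313.9696 intr=0.0000 cont=0.0000 V=0.0000[hold]  S*(7)=60.7961
k=6: j=0 S=37.1512 intr=59.6888 cont=58.9974 V=59.6888[EX]; j=1 S=51.5911 intr=45.2489 cont=44.5575 V=45.2489[EX]; j=2 S=71.6436 intr=25.1964 cont=24.7789 V=25.1964[EX]; j=3 S=99.4900 intr=0.0000 cont=6.6942 V=6.6942[hold]; j=4 S=138.1598 intr=0.0000 cont=0.0000 V=0.0000[hold]; j=5 S=191.8598 intr=0.0000 cont=0.0000 V=0.0000[hold]; j=6 S=266.4320 intr=0.0000 cont=0.0000 V=0.0000[hold]  S*(6)=71.6436
k=5: j=0 S=43.7798 intr=53.0602 cont=52.3688 V=53.0602[EX]; j=1 S=60.7961 intr=36.0439 cont=35.3524 V=36.0439[EX]; j=2 S=84.4264 intr=12.4136 cont=16.1833 V=16.1833[hold]; j=3 S=117.2413 intr=0.0000 cont=3.4505 V=3.4505[hold]; j=4 S=162.8107 intr=0.0000 cont=0.0000 V=0.0000[hold]; j=5 S=226.0920 intr=0.0000 cont=0.0000 V=0.0000[hold]  S*(5)=60.7961
k=4: j=0 S=51.5911 intr=45.2489 cont=44.5575 V=45.2489[EX]; j=1 S=71.6436 intr=25.1964 cont=26.3047 V=26.3047[hold]; j=2 S=99.4900 intr=0.0000 cont=9.9889 V=9.9889[hold]; j=3 S=138.1598 intr=0.0000 cont=1.7785 V=1.7785[hold]; j=4 S=191.8598 intr=0.0000 cont=0.0000 V=0.0000[hold]  S*(4)=51.5911
k=3: j=0 S=60.7961 intr=36.0439 cont=35.8816 V=36.0439[EX]; j=1 S=84.4264 intr=12.4136 cont=18.3274 V=18.3274[hold]; j=2 S=117.2413 intr=0.0000 cont=5.9978 V=5.9978[hold]; j=3 S=162.8107 intr=0.0000 cont=0.9167 V=0.9167[hold]  S*(3)=60.7961
k=2: j=0 S=71.6436 intr=25.1964 cont=27.3284 V=27.3284[hold]; j=1 S=99.4900 intr=0.0000 cont=12.3102 V=12.3102[hold]; j=2 S=138.1598 intr=0.0000 cont=3.5292 V=3.5292[hold]  S*(2)=-
k=1: j=0 S=84.4264 intr=12.4136 cont=19.9633 V=19.9633[hold]; j=1 S=117.2413 intr=0.0000 cont=8.0301 V=8.0301[hold]  S*(1)=-
k=0: j=0 S=99.4900 intr=0.0000 cont=14.1237 V=14.1237[hold]  S*(0)=-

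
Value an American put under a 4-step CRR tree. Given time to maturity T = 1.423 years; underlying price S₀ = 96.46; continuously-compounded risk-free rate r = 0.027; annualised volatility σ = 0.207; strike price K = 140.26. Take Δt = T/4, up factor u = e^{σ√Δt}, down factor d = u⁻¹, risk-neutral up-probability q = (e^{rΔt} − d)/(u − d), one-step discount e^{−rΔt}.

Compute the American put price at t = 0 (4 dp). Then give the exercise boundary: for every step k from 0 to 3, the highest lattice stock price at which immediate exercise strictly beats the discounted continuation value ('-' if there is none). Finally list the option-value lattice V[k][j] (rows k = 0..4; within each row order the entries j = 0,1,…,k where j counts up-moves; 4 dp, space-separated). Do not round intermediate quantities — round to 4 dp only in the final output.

Δt=0.35575  u=1.13141  d=0.88385  q=0.50816  discount=0.99044
step 4 (expiry): payoffs max(K−S,0) = 81.3936 64.9058 43.8000 16.7826 0.0000
step 3: (k=3,j=0): S=66.6020, (K−S)⁺=73.6580, hold=72.3172 ⇒ V=73.6580 exercise | (k=3,j=1): S=85.2564, (K−S)⁺=55.0036, hold=53.6628 ⇒ V=55.0036 exercise | (k=3,j=2): S=109.1358, (K−S)⁺=31.1242, hold=29.7834 ⇒ V=31.1242 exercise | (k=3,j=3): S=139.7035, (K−S)⁺=0.5565, hold=8.1755 ⇒ V=8.1755 continue  boundary S*=109.1358
step 2: (k=2,j=0): S=75.3542, (K−S)⁺=64.9058, hold=63.5651 ⇒ V=64.9058 exercise | (k=2,j=1): S=96.4600, (K−S)⁺=43.8000, hold=42.4592 ⇒ V=43.8000 exercise | (k=2,j=2): S=123.4774, (K−S)⁺=16.7826, hold=19.2765 ⇒ V=19.2765 continue  boundary S*=96.4600
step 1: (k=1,j=0): S=85.2564, (K−S)⁺=55.0036, hold=53.6628 ⇒ V=55.0036 exercise | (k=1,j=1): S=109.1358, (K−S)⁺=31.1242, hold=31.0386 ⇒ V=31.1242 exercise  boundary S*=109.1358
step 0: (k=0,j=0): S=96.4600, (K−S)⁺=43.8000, hold=42.4592 ⇒ V=43.8000 exercise  boundary S*=96.4600

price = 43.8000
boundary = 96.4600 109.1358 96.4600 109.1358
tree:
43.8000
55.0036 31.1242
64.9058 43.8000 19.2765
73.6580 55.0036 31.1242 8.1755
81.3936 64.9058 43.8000 16.7826 0.0000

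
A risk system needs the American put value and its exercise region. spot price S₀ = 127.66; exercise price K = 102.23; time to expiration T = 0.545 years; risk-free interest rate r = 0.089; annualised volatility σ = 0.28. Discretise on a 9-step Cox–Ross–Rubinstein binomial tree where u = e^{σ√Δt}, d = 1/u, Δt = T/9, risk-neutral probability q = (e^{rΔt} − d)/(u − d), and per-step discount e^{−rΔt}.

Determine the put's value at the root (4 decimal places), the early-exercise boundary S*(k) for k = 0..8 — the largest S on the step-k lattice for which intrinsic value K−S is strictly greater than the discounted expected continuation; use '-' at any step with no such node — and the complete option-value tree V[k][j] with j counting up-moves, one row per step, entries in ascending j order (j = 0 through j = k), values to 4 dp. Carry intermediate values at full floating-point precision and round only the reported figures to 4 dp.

price = 0.9955
boundary = - - - - - - 84.4328 90.4555 84.4328
tree:
0.9955
1.7251 0.3375
2.9303 0.6392 0.0647
4.8573 1.1959 0.1360 0.0000
7.8106 2.2028 0.2861 0.0000 0.0000
12.0859 3.9759 0.6018 0.0000 0.0000 0.0000
17.7972 6.9803 1.2656 0.0000 0.0000 0.0000 0.0000
23.4190 11.7745 2.6618 0.0000 0.0000 0.0000 0.0000 0.0000
28.6664 17.7972 5.5984 0.0000 0.0000 0.0000 0.0000 0.0000 0.0000
33.5644 23.4190 11.7745 0.0000 0.0000 0.0000 0.0000 0.0000 0.0000 0.0000

Δt=0.06056  u=1.07133  d=0.93342  q=0.52196  discount=0.99463
step 9 (expiry): payoffs max(K−S,0) = 33.5644 23.4190 11.7745 0.0000 0.0000 0.0000 0.0000 0.0000 0.0000 0.0000
step 8: (k=8,j=0): S=73.5636, (K−S)⁺=28.6664, hold=28.1169 ⇒ V=28.6664 exercise | (k=8,j=1): S=84.4328, (K−S)⁺=17.7972, hold=17.2478 ⇒ V=17.7972 exercise | (k=8,j=2): S=96.9078, (K−S)⁺=5.3222, hold=5.5984 ⇒ V=5.5984 continue | (k=8,j=3): S=111.2261, (K−S)⁺=0.0000, hold=0.0000 ⇒ V=0.0000 continue | (k=8,j=4): S=127.6600, (K−S)⁺=0.0000, hold=0.0000 ⇒ V=0.0000 continue | (k=8,j=5): S=146.5220, (K−S)⁺=0.0000, hold=0.0000 ⇒ V=0.0000 continue | (k=8,j=6): S=168.1709, (K−S)⁺=0.0000, hold=0.0000 ⇒ V=0.0000 continue | (k=8,j=7): S=193.0184, (K−S)⁺=0.0000, hold=0.0000 ⇒ V=0.0000 continue | (k=8,j=8): S=221.5372, (K−S)⁺=0.0000, hold=0.0000 ⇒ V=0.0000 continue  boundary S*=84.4328
step 7: (k=7,j=0): S=78.8110, (K−S)⁺=23.4190, hold=22.8695 ⇒ V=23.4190 exercise | (k=7,j=1): S=90.4555, (K−S)⁺=11.7745, hold=11.3684 ⇒ V=11.7745 exercise | (k=7,j=2): S=103.8204, (K−S)⁺=0.0000, hold=2.6618 ⇒ V=2.6618 continue | (k=7,j=3): S=119.1601, (K−S)⁺=0.0000, hold=0.0000 ⇒ V=0.0000 continue | (k=7,j=4): S=136.7662, (K−S)⁺=0.0000, hold=0.0000 ⇒ V=0.0000 continue | (k=7,j=5): S=156.9737, (K−S)⁺=0.0000, hold=0.0000 ⇒ V=0.0000 continue | (k=7,j=6): S=180.1668, (K−S)⁺=0.0000, hold=0.0000 ⇒ V=0.0000 continue | (k=7,j=7): S=206.7867, (K−S)⁺=0.0000, hold=0.0000 ⇒ V=0.0000 continue  boundary S*=90.4555
step 6: (k=6,j=0): S=84.4328, (K−S)⁺=17.7972, hold=17.2478 ⇒ V=17.7972 exercise | (k=6,j=1): S=96.9078, (K−S)⁺=5.3222, hold=6.9803 ⇒ V=6.9803 continue | (k=6,j=2): S=111.2261, (K−S)⁺=0.0000, hold=1.2656 ⇒ V=1.2656 continue | (k=6,j=3): S=127.6600, (K−S)⁺=0.0000, hold=0.0000 ⇒ V=0.0000 continue | (k=6,j=4): S=146.5220, (K−S)⁺=0.0000, hold=0.0000 ⇒ V=0.0000 continue | (k=6,j=5): S=168.1709, (K−S)⁺=0.0000, hold=0.0000 ⇒ V=0.0000 continue | (k=6,j=6): S=193.0184, (K−S)⁺=0.0000, hold=0.0000 ⇒ V=0.0000 continue  boundary S*=84.4328
step 5: (k=5,j=0): S=90.4555, (K−S)⁺=11.7745, hold=12.0859 ⇒ V=12.0859 continue | (k=5,j=1): S=103.8204, (K−S)⁺=0.0000, hold=3.9759 ⇒ V=3.9759 continue | (k=5,j=2): S=119.1601, (K−S)⁺=0.0000, hold=0.6018 ⇒ V=0.6018 continue | (k=5,j=3): S=136.7662, (K−S)⁺=0.0000, hold=0.0000 ⇒ V=0.0000 continue | (k=5,j=4): S=156.9737, (K−S)⁺=0.0000, hold=0.0000 ⇒ V=0.0000 continue | (k=5,j=5): S=180.1668, (K−S)⁺=0.0000, hold=0.0000 ⇒ V=0.0000 continue  boundary S*=-
step 4: (k=4,j=0): S=96.9078, (K−S)⁺=5.3222, hold=7.8106 ⇒ V=7.8106 continue | (k=4,j=1): S=111.2261, (K−S)⁺=0.0000, hold=2.2028 ⇒ V=2.2028 continue | (k=4,j=2): S=127.6600, (K−S)⁺=0.0000, hold=0.2861 ⇒ V=0.2861 continue | (k=4,j=3): S=146.5220, (K−S)⁺=0.0000, hold=0.0000 ⇒ V=0.0000 continue | (k=4,j=4): S=168.1709, (K−S)⁺=0.0000, hold=0.0000 ⇒ V=0.0000 continue  boundary S*=-
step 3: (k=3,j=0): S=103.8204, (K−S)⁺=0.0000, hold=4.8573 ⇒ V=4.8573 continue | (k=3,j=1): S=119.1601, (K−S)⁺=0.0000, hold=1.1959 ⇒ V=1.1959 continue | (k=3,j=2): S=136.7662, (K−S)⁺=0.0000, hold=0.1360 ⇒ V=0.1360 continue | (k=3,j=3): S=156.9737, (K−S)⁺=0.0000, hold=0.0000 ⇒ V=0.0000 continue  boundary S*=-
step 2: (k=2,j=0): S=111.2261, (K−S)⁺=0.0000, hold=2.9303 ⇒ V=2.9303 continue | (k=2,j=1): S=127.6600, (K−S)⁺=0.0000, hold=0.6392 ⇒ V=0.6392 continue | (k=2,j=2): S=146.5220, (K−S)⁺=0.0000, hold=0.0647 ⇒ V=0.0647 continue  boundary S*=-
step 1: (k=1,j=0): S=119.1601, (K−S)⁺=0.0000, hold=1.7251 ⇒ V=1.7251 continue | (k=1,j=1): S=136.7662, (K−S)⁺=0.0000, hold=0.3375 ⇒ V=0.3375 continue  boundary S*=-
step 0: (k=0,j=0): S=127.6600, (K−S)⁺=0.0000, hold=0.9955 ⇒ V=0.9955 continue  boundary S*=-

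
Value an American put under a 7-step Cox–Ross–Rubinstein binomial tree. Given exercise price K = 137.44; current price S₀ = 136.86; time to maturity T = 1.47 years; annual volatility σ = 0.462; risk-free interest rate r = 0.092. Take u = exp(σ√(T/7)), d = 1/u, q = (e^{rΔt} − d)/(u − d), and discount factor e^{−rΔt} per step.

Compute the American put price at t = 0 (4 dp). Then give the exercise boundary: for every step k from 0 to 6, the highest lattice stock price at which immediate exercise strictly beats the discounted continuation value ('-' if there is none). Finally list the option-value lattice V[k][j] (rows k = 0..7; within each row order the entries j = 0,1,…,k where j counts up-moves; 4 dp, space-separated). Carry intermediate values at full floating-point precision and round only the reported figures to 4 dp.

Δt=0.21000, u=1.23580, d=0.80920, q=0.49300, disc=e^(-rΔt)=0.98087
k=7 terminal: V=max(K-S,0) → 106.3479 89.9564 64.9235 26.6935 0.0000 0.0000 0.0000 0.0000
k=6: j=0 S=38.4235 intr=99.0165 cont=96.3867 V=99.0165[EX]; j=1 S=58.6800 intr=78.7600 cont=76.1302 V=78.7600[EX]; j=2 S=89.6155 intr=47.8245 cont=45.1946 V=47.8245[EX]; j=3 S=136.8600 intr=0.5800 cont=13.2747 V=13.2747[hold]; j=4 S=209.0113 intr=0.0000 cont=0.0000 V=0.0000[hold]; j=5 S=319.2002 intr=0.0000 cont=0.0000 V=0.0000[hold]; j=6 S=487.4796 intr=0.0000 cont=0.0000 V=0.0000[hold]  S*(6)=89.6155
k=5: j=0 S=47.4836 intr=89.9564 cont=87.3266 V=89.9564[EX]; j=1 S=72.5165 intr=64.9235 cont=62.2937 V=64.9235[EX]; j=2 S=110.7465 intr=26.6935 cont=30.2024 V=30.2024[hold]; j=3 S=169.1310 intr=0.0000 cont=6.6016 V=6.6016[hold]; j=4 S=258.2953 intr=0.0000 cont=0.0000 V=0.0000[hold]; j=5 S=394.4662 intr=0.0000 cont=0.0000 V=0.0000[hold]  S*(5)=72.5165
k=4: j=0 S=58.6800 intr=78.7600 cont=76.1302 V=78.7600[EX]; j=1 S=89.6155 intr=47.8245 cont=46.8914 V=47.8245[EX]; j=2 S=136.8600 intr=0.5800 cont=18.2120 V=18.2120[hold]; j=3 S=209.0113 intr=0.0000 cont=3.2830 V=3.2830[hold]; j=4 S=319.2002 intr=0.0000 cont=0.0000 V=0.0000[hold]  S*(4)=89.6155
k=3: j=0 S=72.5165 intr=64.9235 cont=62.2937 V=64.9235[EX]; j=1 S=110.7465 intr=26.6935 cont=32.5899 V=32.5899[hold]; j=2 S=169.1310 intr=0.0000 cont=10.6444 V=10.6444[hold]; j=3 S=258.2953 intr=0.0000 cont=1.6326 V=1.6326[hold]  S*(3)=72.5165
k=2: j=0 S=89.6155 intr=47.8245 cont=48.0459 V=48.0459[hold]; j=1 S=136.8600 intr=0.5800 cont=21.3542 V=21.3542[hold]; j=2 S=209.0113 intr=0.0000 cont=6.0830 V=6.0830[hold]  S*(2)=-
k=1: j=0 S=110.7465 intr=26.6935 cont=34.2194 V=34.2194[hold]; j=1 S=169.1310 intr=0.0000 cont=13.5610 V=13.5610[hold]  S*(1)=-
k=0: j=0 S=136.8600 intr=0.5800 cont=23.5750 V=23.5750[hold]  S*(0)=-

price = 23.5750
boundary = - - - 72.5165 89.6155 72.5165 89.6155
tree:
23.5750
34.2194 13.5610
48.0459 21.3542 6.0830
64.9235 32.5899 10.6444 1.6326
78.7600 47.8245 18.2120 3.2830 0.0000
89.9564 64.9235 30.2024 6.6016 0.0000 0.0000
99.0165 78.7600 47.8245 13.2747 0.0000 0.0000 0.0000
106.3479 89.9564 64.9235 26.6935 0.0000 0.0000 0.0000 0.0000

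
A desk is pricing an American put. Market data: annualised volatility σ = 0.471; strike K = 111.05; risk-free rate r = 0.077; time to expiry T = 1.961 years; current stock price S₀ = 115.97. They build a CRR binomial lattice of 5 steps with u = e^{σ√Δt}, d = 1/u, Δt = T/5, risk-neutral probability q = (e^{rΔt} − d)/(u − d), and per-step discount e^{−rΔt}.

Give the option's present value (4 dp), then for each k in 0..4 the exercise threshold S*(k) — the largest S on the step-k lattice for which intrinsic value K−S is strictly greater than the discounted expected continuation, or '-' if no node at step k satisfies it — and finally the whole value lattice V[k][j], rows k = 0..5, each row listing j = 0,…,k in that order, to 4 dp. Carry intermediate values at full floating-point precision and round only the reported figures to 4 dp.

price = 21.0803
boundary = - - 64.2895 47.8671 64.2895
tree:
21.0803
31.9711 10.5397
46.7605 17.8718 3.2092
63.1829 29.4850 6.3365 0.0000
75.4103 46.7605 12.5115 0.0000 0.0000
84.5143 63.1829 24.7039 0.0000 0.0000 0.0000

params: Δt=0.39220 u=1.34308 d=0.74456 q=0.47801 e^(-rΔt)=0.97025
t_5 payoffs: 84.5143 63.1829 24.7039 0.0000 0.0000 0.0000
t_4: node(4,0) S=35.6397 payoff=75.4103 vs cont=72.1068 → 75.4103 [stop]  node(4,1) S=64.2895 payoff=46.7605 vs cont=43.4570 → 46.7605 [stop]  node(4,2) S=115.9700 payoff=0.0000 vs cont=12.5115 → 12.5115 [wait]  node(4,3) S=209.1951 payoff=0.0000 vs cont=0.0000 → 0.0000 [wait]  node(4,4) S=377.3613 payoff=0.0000 vs cont=0.0000 → 0.0000 [wait]  ⇒ S*(4)=64.2895
t_3: node(3,0) S=47.8671 payoff=63.1829 vs cont=59.8794 → 63.1829 [stop]  node(3,1) S=86.3461 payoff=24.7039 vs cont=29.4850 → 29.4850 [wait]  node(3,2) S=155.7574 payoff=0.0000 vs cont=6.3365 → 6.3365 [wait]  node(3,3) S=280.9664 payoff=0.0000 vs cont=0.0000 → 0.0000 [wait]  ⇒ S*(3)=47.8671
t_2: node(2,0) S=64.2895 payoff=46.7605 vs cont=45.6745 → 46.7605 [stop]  node(2,1) S=115.9700 payoff=0.0000 vs cont=17.8718 → 17.8718 [wait]  node(2,2) S=209.1951 payoff=0.0000 vs cont=3.2092 → 3.2092 [wait]  ⇒ S*(2)=64.2895
t_1: node(1,0) S=86.3461 payoff=24.7039 vs cont=31.9711 → 31.9711 [wait]  node(1,1) S=155.7574 payoff=0.0000 vs cont=10.5397 → 10.5397 [wait]  ⇒ S*(1)=-
t_0: node(0,0) S=115.9700 payoff=0.0000 vs cont=21.0803 → 21.0803 [wait]  ⇒ S*(0)=-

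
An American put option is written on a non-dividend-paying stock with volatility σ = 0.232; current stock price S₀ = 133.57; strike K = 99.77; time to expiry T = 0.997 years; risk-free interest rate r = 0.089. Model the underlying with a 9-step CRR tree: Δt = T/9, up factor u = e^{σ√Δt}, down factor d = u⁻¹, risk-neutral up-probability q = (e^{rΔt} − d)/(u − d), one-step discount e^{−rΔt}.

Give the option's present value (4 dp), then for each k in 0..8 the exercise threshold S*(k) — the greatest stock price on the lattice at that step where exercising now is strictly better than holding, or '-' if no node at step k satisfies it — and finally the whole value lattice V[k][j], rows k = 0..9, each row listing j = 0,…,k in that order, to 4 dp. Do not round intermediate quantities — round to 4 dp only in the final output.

price = 0.5910
boundary = - - - - - - 84.0425 77.7972 84.0425
tree:
0.5910
1.0866 0.1876
1.9612 0.3756 0.0339
3.4616 0.7433 0.0753 0.0000
5.9457 1.4490 0.1671 0.0000 0.0000
9.8746 2.7712 0.3707 0.0000 0.0000 0.0000
15.7275 5.1638 0.8224 0.0000 0.0000 0.0000 0.0000
21.9728 9.2727 1.8246 0.0000 0.0000 0.0000 0.0000 0.0000
27.7540 15.7275 4.0480 0.0000 0.0000 0.0000 0.0000 0.0000 0.0000
33.1056 21.9728 8.9809 0.0000 0.0000 0.0000 0.0000 0.0000 0.0000 0.0000

params: Δt=0.11078 u=1.08028 d=0.92569 q=0.54480 e^(-rΔt)=0.99019
t_9 payoffs: 33.1056 21.9728 8.9809 0.0000 0.0000 0.0000 0.0000 0.0000 0.0000 0.0000
t_8: node(8,0) S=72.0160 payoff=27.7540 vs cont=26.7752 → 27.7540 [stop]  node(8,1) S=84.0425 payoff=15.7275 vs cont=14.7487 → 15.7275 [stop]  node(8,2) S=98.0774 payoff=1.6926 vs cont=4.0480 → 4.0480 [wait]  node(8,3) S=114.4561 payoff=0.0000 vs cont=0.0000 → 0.0000 [wait]  node(8,4) S=133.5700 payoff=0.0000 vs cont=0.0000 → 0.0000 [wait]  node(8,5) S=155.8759 payoff=0.0000 vs cont=0.0000 → 0.0000 [wait]  node(8,6) S=181.9068 payoff=0.0000 vs cont=0.0000 → 0.0000 [wait]  node(8,7) S=212.2849 payoff=0.0000 vs cont=0.0000 → 0.0000 [wait]  node(8,8) S=247.7360 payoff=0.0000 vs cont=0.0000 → 0.0000 [wait]  ⇒ S*(8)=84.0425
t_7: node(7,0) S=77.7972 payoff=21.9728 vs cont=20.9940 → 21.9728 [stop]  node(7,1) S=90.7891 payoff=8.9809 vs cont=9.2727 → 9.2727 [wait]  node(7,2) S=105.9507 payoff=0.0000 vs cont=1.8246 → 1.8246 [wait]  node(7,3) S=123.6442 payoff=0.0000 vs cont=0.0000 → 0.0000 [wait]  node(7,4) S=144.2926 payoff=0.0000 vs cont=0.0000 → 0.0000 [wait]  node(7,5) S=168.3891 payoff=0.0000 vs cont=0.0000 → 0.0000 [wait]  node(7,6) S=196.5097 payoff=0.0000 vs cont=0.0000 → 0.0000 [wait]  node(7,7) S=229.3264 payoff=0.0000 vs cont=0.0000 → 0.0000 [wait]  ⇒ S*(7)=77.7972
t_6: node(6,0) S=84.0425 payoff=15.7275 vs cont=14.9061 → 15.7275 [stop]  node(6,1) S=98.0774 payoff=1.6926 vs cont=5.1638 → 5.1638 [wait]  node(6,2) S=114.4561 payoff=0.0000 vs cont=0.8224 → 0.8224 [wait]  node(6,3) S=133.5700 payoff=0.0000 vs cont=0.0000 → 0.0000 [wait]  node(6,4) S=155.8759 payoff=0.0000 vs cont=0.0000 → 0.0000 [wait]  node(6,5) S=181.9068 payoff=0.0000 vs cont=0.0000 → 0.0000 [wait]  node(6,6) S=212.2849 payoff=0.0000 vs cont=0.0000 → 0.0000 [wait]  ⇒ S*(6)=84.0425
t_5: node(5,0) S=90.7891 payoff=8.9809 vs cont=9.8746 → 9.8746 [wait]  node(5,1) S=105.9507 payoff=0.0000 vs cont=2.7712 → 2.7712 [wait]  node(5,2) S=123.6442 payoff=0.0000 vs cont=0.3707 → 0.3707 [wait]  node(5,3) S=144.2926 payoff=0.0000 vs cont=0.0000 → 0.0000 [wait]  node(5,4) S=168.3891 payoff=0.0000 vs cont=0.0000 → 0.0000 [wait]  node(5,5) S=196.5097 payoff=0.0000 vs cont=0.0000 → 0.0000 [wait]  ⇒ S*(5)=-
t_4: node(4,0) S=98.0774 payoff=1.6926 vs cont=5.9457 → 5.9457 [wait]  node(4,1) S=114.4561 payoff=0.0000 vs cont=1.4490 → 1.4490 [wait]  node(4,2) S=133.5700 payoff=0.0000 vs cont=0.1671 → 0.1671 [wait]  node(4,3) S=155.8759 payoff=0.0000 vs cont=0.0000 → 0.0000 [wait]  node(4,4) S=181.9068 payoff=0.0000 vs cont=0.0000 → 0.0000 [wait]  ⇒ S*(4)=-
t_3: node(3,0) S=105.9507 payoff=0.0000 vs cont=3.4616 → 3.4616 [wait]  node(3,1) S=123.6442 payoff=0.0000 vs cont=0.7433 → 0.7433 [wait]  node(3,2) S=144.2926 payoff=0.0000 vs cont=0.0753 → 0.0753 [wait]  node(3,3) S=168.3891 payoff=0.0000 vs cont=0.0000 → 0.0000 [wait]  ⇒ S*(3)=-
t_2: node(2,0) S=114.4561 payoff=0.0000 vs cont=1.9612 → 1.9612 [wait]  node(2,1) S=133.5700 payoff=0.0000 vs cont=0.3756 → 0.3756 [wait]  node(2,2) S=155.8759 payoff=0.0000 vs cont=0.0339 → 0.0339 [wait]  ⇒ S*(2)=-
t_1: node(1,0) S=123.6442 payoff=0.0000 vs cont=1.0866 → 1.0866 [wait]  node(1,1) S=144.2926 payoff=0.0000 vs cont=0.1876 → 0.1876 [wait]  ⇒ S*(1)=-
t_0: node(0,0) S=133.5700 payoff=0.0000 vs cont=0.5910 → 0.5910 [wait]  ⇒ S*(0)=-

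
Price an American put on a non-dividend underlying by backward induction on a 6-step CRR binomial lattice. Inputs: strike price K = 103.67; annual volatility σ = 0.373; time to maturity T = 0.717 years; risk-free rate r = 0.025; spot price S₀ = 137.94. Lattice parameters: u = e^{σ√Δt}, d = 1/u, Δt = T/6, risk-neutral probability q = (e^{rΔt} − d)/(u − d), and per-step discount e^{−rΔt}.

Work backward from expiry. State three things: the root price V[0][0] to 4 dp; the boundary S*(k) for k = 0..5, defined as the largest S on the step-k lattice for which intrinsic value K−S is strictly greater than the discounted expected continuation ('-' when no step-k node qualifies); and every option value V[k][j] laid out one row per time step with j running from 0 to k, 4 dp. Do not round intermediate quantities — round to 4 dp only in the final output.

price = 3.0978
boundary = - - - - - 72.3931
tree:
3.0978
5.2285 0.8031
8.6482 1.5472 0.0000
13.9163 2.9808 0.0000 0.0000
21.5225 5.7426 0.0000 0.0000 0.0000
31.2769 11.0634 0.0000 0.0000 0.0000 0.0000
40.0346 21.3139 0.0000 0.0000 0.0000 0.0000 0.0000

Δt=0.11950  u=1.13762  d=0.87903  q=0.47938  discount=0.99702
step 6 (expiry): payoffs max(K−S,0) = 40.0346 21.3139 0.0000 0.0000 0.0000 0.0000 0.0000
step 5: (k=5,j=0): S=72.3931, (K−S)⁺=31.2769, hold=30.9676 ⇒ V=31.2769 exercise | (k=5,j=1): S=93.6903, (K−S)⁺=9.9797, hold=11.0634 ⇒ V=11.0634 continue | (k=5,j=2): S=121.2528, (K−S)⁺=0.0000, hold=0.0000 ⇒ V=0.0000 continue | (k=5,j=3): S=156.9238, (K−S)⁺=0.0000, hold=0.0000 ⇒ V=0.0000 continue | (k=5,j=4): S=203.0888, (K−S)⁺=0.0000, hold=0.0000 ⇒ V=0.0000 continue | (k=5,j=5): S=262.8350, (K−S)⁺=0.0000, hold=0.0000 ⇒ V=0.0000 continue  boundary S*=72.3931
step 4: (k=4,j=0): S=82.3561, (K−S)⁺=21.3139, hold=21.5225 ⇒ V=21.5225 continue | (k=4,j=1): S=106.5843, (K−S)⁺=0.0000, hold=5.7426 ⇒ V=5.7426 continue | (k=4,j=2): S=137.9400, (K−S)⁺=0.0000, hold=0.0000 ⇒ V=0.0000 continue | (k=4,j=3): S=178.5202, (K−S)⁺=0.0000, hold=0.0000 ⇒ V=0.0000 continue | (k=4,j=4): S=231.0386, (K−S)⁺=0.0000, hold=0.0000 ⇒ V=0.0000 continue  boundary S*=-
step 3: (k=3,j=0): S=93.6903, (K−S)⁺=9.9797, hold=13.9163 ⇒ V=13.9163 continue | (k=3,j=1): S=121.2528, (K−S)⁺=0.0000, hold=2.9808 ⇒ V=2.9808 continue | (k=3,j=2): S=156.9238, (K−S)⁺=0.0000, hold=0.0000 ⇒ V=0.0000 continue | (k=3,j=3): S=203.0888, (K−S)⁺=0.0000, hold=0.0000 ⇒ V=0.0000 continue  boundary S*=-
step 2: (k=2,j=0): S=106.5843, (K−S)⁺=0.0000, hold=8.6482 ⇒ V=8.6482 continue | (k=2,j=1): S=137.9400, (K−S)⁺=0.0000, hold=1.5472 ⇒ V=1.5472 continue | (k=2,j=2): S=178.5202, (K−S)⁺=0.0000, hold=0.0000 ⇒ V=0.0000 continue  boundary S*=-
step 1: (k=1,j=0): S=121.2528, (K−S)⁺=0.0000, hold=5.2285 ⇒ V=5.2285 continue | (k=1,j=1): S=156.9238, (K−S)⁺=0.0000, hold=0.8031 ⇒ V=0.8031 continue  boundary S*=-
step 0: (k=0,j=0): S=137.9400, (K−S)⁺=0.0000, hold=3.0978 ⇒ V=3.0978 continue  boundary S*=-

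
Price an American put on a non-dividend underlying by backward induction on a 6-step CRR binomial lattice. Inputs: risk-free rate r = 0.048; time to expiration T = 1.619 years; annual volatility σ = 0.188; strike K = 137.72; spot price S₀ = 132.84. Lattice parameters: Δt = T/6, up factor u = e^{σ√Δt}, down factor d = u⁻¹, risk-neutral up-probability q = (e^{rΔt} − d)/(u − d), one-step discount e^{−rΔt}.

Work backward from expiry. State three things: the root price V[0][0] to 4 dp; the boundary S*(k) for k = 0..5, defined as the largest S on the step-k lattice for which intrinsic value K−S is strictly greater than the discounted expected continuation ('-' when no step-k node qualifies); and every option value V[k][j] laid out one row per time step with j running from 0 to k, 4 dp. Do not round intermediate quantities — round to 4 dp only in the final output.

params: Δt=0.26983 u=1.10259 d=0.90696 q=0.54224 e^(-rΔt)=0.98713
t_6 payoffs: 63.7840 47.8364 28.4491 4.8800 0.0000 0.0000 0.0000
t_5: node(5,0) S=81.5208 payoff=56.1992 vs cont=54.4270 → 56.1992 [stop]  node(5,1) S=99.1043 payoff=38.6157 vs cont=36.8434 → 38.6157 [stop]  node(5,2) S=120.4805 payoff=17.2395 vs cont=15.4673 → 17.2395 [stop]  node(5,3) S=146.4674 payoff=0.0000 vs cont=2.2051 → 2.2051 [wait]  node(5,4) S=178.0595 payoff=0.0000 vs cont=0.0000 → 0.0000 [wait]  node(5,5) S=216.4659 payoff=0.0000 vs cont=0.0000 → 0.0000 [wait]  ⇒ S*(5)=120.4805
t_4: node(4,0) S=89.8836 payoff=47.8364 vs cont=46.0642 → 47.8364 [stop]  node(4,1) S=109.2709 payoff=28.4491 vs cont=26.6768 → 28.4491 [stop]  node(4,2) S=132.8400 payoff=4.8800 vs cont=8.9703 → 8.9703 [wait]  node(4,3) S=161.4928 payoff=0.0000 vs cont=0.9964 → 0.9964 [wait]  node(4,4) S=196.3258 payoff=0.0000 vs cont=0.0000 → 0.0000 [wait]  ⇒ S*(4)=109.2709
t_3: node(3,0) S=99.1043 payoff=38.6157 vs cont=36.8434 → 38.6157 [stop]  node(3,1) S=120.4805 payoff=17.2395 vs cont=17.6566 → 17.6566 [wait]  node(3,2) S=146.4674 payoff=0.0000 vs cont=4.5867 → 4.5867 [wait]  node(3,3) S=178.0595 payoff=0.0000 vs cont=0.4502 → 0.4502 [wait]  ⇒ S*(3)=99.1043
t_2: node(2,0) S=109.2709 payoff=28.4491 vs cont=26.9001 → 28.4491 [stop]  node(2,1) S=132.8400 payoff=4.8800 vs cont=10.4335 → 10.4335 [wait]  node(2,2) S=161.4928 payoff=0.0000 vs cont=2.3136 → 2.3136 [wait]  ⇒ S*(2)=109.2709
t_1: node(1,0) S=120.4805 payoff=17.2395 vs cont=18.4399 → 18.4399 [wait]  node(1,1) S=146.4674 payoff=0.0000 vs cont=5.9529 → 5.9529 [wait]  ⇒ S*(1)=-
t_0: node(0,0) S=132.8400 payoff=4.8800 vs cont=11.5187 → 11.5187 [wait]  ⇒ S*(0)=-

price = 11.5187
boundary = - - 109.2709 99.1043 109.2709 120.4805
tree:
11.5187
18.4399 5.9529
28.4491 10.4335 2.3136
38.6157 17.6566 4.5867 0.4502
47.8364 28.4491 8.9703 0.9964 0.0000
56.1992 38.6157 17.2395 2.2051 0.0000 0.0000
63.7840 47.8364 28.4491 4.8800 0.0000 0.0000 0.0000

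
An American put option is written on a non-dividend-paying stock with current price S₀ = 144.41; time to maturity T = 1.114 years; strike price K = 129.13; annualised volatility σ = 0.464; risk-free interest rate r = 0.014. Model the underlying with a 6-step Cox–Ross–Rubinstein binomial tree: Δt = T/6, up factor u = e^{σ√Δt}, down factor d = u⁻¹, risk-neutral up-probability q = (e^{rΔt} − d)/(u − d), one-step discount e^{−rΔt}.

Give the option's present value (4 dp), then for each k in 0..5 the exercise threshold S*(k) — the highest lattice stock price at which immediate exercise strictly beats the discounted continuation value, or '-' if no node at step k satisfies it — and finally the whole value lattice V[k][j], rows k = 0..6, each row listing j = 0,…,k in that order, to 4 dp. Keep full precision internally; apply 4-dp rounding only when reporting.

price = 19.1585
boundary = - - - - 64.9049 79.2698
tree:
19.1585
27.4687 9.3795
38.1093 14.9645 2.7876
50.7465 23.2898 5.1437 0.0000
64.2251 34.9980 9.4913 0.0000 0.0000
75.9868 49.8602 17.5135 0.0000 0.0000 0.0000
85.6171 64.2251 32.3162 0.0000 0.0000 0.0000 0.0000

Δt=0.18567, u=1.22132, d=0.81879, q=0.45665, disc=e^(-rΔt)=0.99740
k=6 terminal: V=max(K-S,0) → 85.6171 64.2251 32.3162 0.0000 0.0000 0.0000 0.0000
k=5: j=0 S=53.1432 intr=75.9868 cont=75.6516 V=75.9868[EX]; j=1 S=79.2698 intr=49.8602 cont=49.5250 V=49.8602[EX]; j=2 S=118.2408 intr=10.8892 cont=17.5135 V=17.5135[hold]; j=3 S=176.3710 intr=0.0000 cont=0.0000 V=0.0000[hold]; j=4 S=263.0795 intr=0.0000 cont=0.0000 V=0.0000[hold]; j=5 S=392.4160 intr=0.0000 cont=0.0000 V=0.0000[hold]  S*(5)=79.2698
k=4: j=0 S=64.9049 intr=64.2251 cont=63.8899 V=64.2251[EX]; j=1 S=96.8138 intr=32.3162 cont=34.9980 V=34.9980[hold]; j=2 S=144.4100 intr=0.0000 cont=9.4913 V=9.4913[hold]; j=3 S=215.4056 intr=0.0000 cont=0.0000 V=0.0000[hold]; j=4 S=321.3045 intr=0.0000 cont=0.0000 V=0.0000[hold]  S*(4)=64.9049
k=3: j=0 S=79.2698 intr=49.8602 cont=50.7465 V=50.7465[hold]; j=1 S=118.2408 intr=10.8892 cont=23.2898 V=23.2898[hold]; j=2 S=176.3710 intr=0.0000 cont=5.1437 V=5.1437[hold]; j=3 S=263.0795 intr=0.0000 cont=0.0000 V=0.0000[hold]  S*(3)=-
k=2: j=0 S=96.8138 intr=32.3162 cont=38.1093 V=38.1093[hold]; j=1 S=144.4100 intr=0.0000 cont=14.9645 V=14.9645[hold]; j=2 S=215.4056 intr=0.0000 cont=2.7876 V=2.7876[hold]  S*(2)=-
k=1: j=0 S=118.2408 intr=10.8892 cont=27.4687 V=27.4687[hold]; j=1 S=176.3710 intr=0.0000 cont=9.3795 V=9.3795[hold]  S*(1)=-
k=0: j=0 S=144.4100 intr=0.0000 cont=19.1585 V=19.1585[hold]  S*(0)=-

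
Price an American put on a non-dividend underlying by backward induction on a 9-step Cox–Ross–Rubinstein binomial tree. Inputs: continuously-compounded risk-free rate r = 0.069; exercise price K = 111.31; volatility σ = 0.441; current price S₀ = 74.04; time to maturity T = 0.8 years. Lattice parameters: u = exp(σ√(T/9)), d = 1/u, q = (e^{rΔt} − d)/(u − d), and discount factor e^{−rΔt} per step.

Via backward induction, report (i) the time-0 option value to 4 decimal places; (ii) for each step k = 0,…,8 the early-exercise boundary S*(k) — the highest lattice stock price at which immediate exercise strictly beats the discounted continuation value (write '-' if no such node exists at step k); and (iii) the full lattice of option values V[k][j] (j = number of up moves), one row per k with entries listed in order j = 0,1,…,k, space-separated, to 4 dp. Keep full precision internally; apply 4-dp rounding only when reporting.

price = 37.5889
boundary = - 64.9180 74.0400 64.9180 74.0400 64.9180 74.0400 84.4438 96.3095
tree:
37.5889
46.3920 28.9165
54.3902 37.2700 20.6023
61.4029 46.3920 28.2282 12.9395
67.5517 54.3902 37.2700 19.1905 6.6088
72.9429 61.4029 46.3920 27.3964 10.9076 2.2264
77.6698 67.5517 54.3902 37.2700 17.4842 4.2133 0.1905
81.8144 72.9429 61.4029 46.3920 26.8662 7.9582 0.3763 0.0000
85.4484 77.6698 67.5517 54.3902 37.2700 15.0005 0.7431 0.0000 0.0000
88.6347 81.8144 72.9429 61.4029 46.3920 26.8662 1.4675 0.0000 0.0000 0.0000

params: Δt=0.08889 u=1.14052 d=0.87680 q=0.49051 e^(-rΔt)=0.99389
t_9 payoffs: 88.6347 81.8144 72.9429 61.4029 46.3920 26.8662 1.4675 0.0000 0.0000 0.0000
t_8: node(8,0) S=25.8616 payoff=85.4484 vs cont=84.7678 → 85.4484 [stop]  node(8,1) S=33.6402 payoff=77.6698 vs cont=76.9892 → 77.6698 [stop]  node(8,2) S=43.7583 payoff=67.5517 vs cont=66.8710 → 67.5517 [stop]  node(8,3) S=56.9198 payoff=54.3902 vs cont=53.7096 → 54.3902 [stop]  node(8,4) S=74.0400 payoff=37.2700 vs cont=36.5894 → 37.2700 [stop]  node(8,5) S=96.3095 payoff=15.0005 vs cont=14.3199 → 15.0005 [stop]  node(8,6) S=125.2772 payoff=0.0000 vs cont=0.7431 → 0.7431 [wait]  node(8,7) S=162.9576 payoff=0.0000 vs cont=0.0000 → 0.0000 [wait]  node(8,8) S=211.9715 payoff=0.0000 vs cont=0.0000 → 0.0000 [wait]  ⇒ S*(8)=96.3095
t_7: node(7,0) S=29.4956 payoff=81.8144 vs cont=81.1338 → 81.8144 [stop]  node(7,1) S=38.3671 payoff=72.9429 vs cont=72.2622 → 72.9429 [stop]  node(7,2) S=49.9071 payoff=61.4029 vs cont=60.7223 → 61.4029 [stop]  node(7,3) S=64.9180 payoff=46.3920 vs cont=45.7114 → 46.3920 [stop]  node(7,4) S=84.4438 payoff=26.8662 vs cont=26.1856 → 26.8662 [stop]  node(7,5) S=109.8425 payoff=1.4675 vs cont=7.9582 → 7.9582 [wait]  node(7,6) S=142.8806 payoff=0.0000 vs cont=0.3763 → 0.3763 [wait]  node(7,7) S=185.8558 payoff=0.0000 vs cont=0.0000 → 0.0000 [wait]  ⇒ S*(7)=84.4438
t_6: node(6,0) S=33.6402 payoff=77.6698 vs cont=76.9892 → 77.6698 [stop]  node(6,1) S=43.7583 payoff=67.5517 vs cont=66.8710 → 67.5517 [stop]  node(6,2) S=56.9198 payoff=54.3902 vs cont=53.7096 → 54.3902 [stop]  node(6,3) S=74.0400 payoff=37.2700 vs cont=36.5894 → 37.2700 [stop]  node(6,4) S=96.3095 payoff=15.0005 vs cont=17.4842 → 17.4842 [wait]  node(6,5) S=125.2772 payoff=0.0000 vs cont=4.2133 → 4.2133 [wait]  node(6,6) S=162.9576 payoff=0.0000 vs cont=0.1905 → 0.1905 [wait]  ⇒ S*(6)=74.0400
t_5: node(5,0) S=38.3671 payoff=72.9429 vs cont=72.2622 → 72.9429 [stop]  node(5,1) S=49.9071 payoff=61.4029 vs cont=60.7223 → 61.4029 [stop]  node(5,2) S=64.9180 payoff=46.3920 vs cont=45.7114 → 46.3920 [stop]  node(5,3) S=84.4438 payoff=26.8662 vs cont=27.3964 → 27.3964 [wait]  node(5,4) S=109.8425 payoff=1.4675 vs cont=10.9076 → 10.9076 [wait]  node(5,5) S=142.8806 payoff=0.0000 vs cont=2.2264 → 2.2264 [wait]  ⇒ S*(5)=64.9180
t_4: node(4,0) S=43.7583 payoff=67.5517 vs cont=66.8710 → 67.5517 [stop]  node(4,1) S=56.9198 payoff=54.3902 vs cont=53.7096 → 54.3902 [stop]  node(4,2) S=74.0400 payoff=37.2700 vs cont=36.8479 → 37.2700 [stop]  node(4,3) S=96.3095 payoff=15.0005 vs cont=19.1905 → 19.1905 [wait]  node(4,4) S=125.2772 payoff=0.0000 vs cont=6.6088 → 6.6088 [wait]  ⇒ S*(4)=74.0400
t_3: node(3,0) S=49.9071 payoff=61.4029 vs cont=60.7223 → 61.4029 [stop]  node(3,1) S=64.9180 payoff=46.3920 vs cont=45.7114 → 46.3920 [stop]  node(3,2) S=84.4438 payoff=26.8662 vs cont=28.2282 → 28.2282 [wait]  node(3,3) S=109.8425 payoff=1.4675 vs cont=12.9395 → 12.9395 [wait]  ⇒ S*(3)=64.9180
t_2: node(2,0) S=56.9198 payoff=54.3902 vs cont=53.7096 → 54.3902 [stop]  node(2,1) S=74.0400 payoff=37.2700 vs cont=37.2534 → 37.2700 [stop]  node(2,2) S=96.3095 payoff=15.0005 vs cont=20.6023 → 20.6023 [wait]  ⇒ S*(2)=74.0400
t_1: node(1,0) S=64.9180 payoff=46.3920 vs cont=45.7114 → 46.3920 [stop]  node(1,1) S=84.4438 payoff=26.8662 vs cont=28.9165 → 28.9165 [wait]  ⇒ S*(1)=64.9180
t_0: node(0,0) S=74.0400 payoff=37.2700 vs cont=37.5889 → 37.5889 [wait]  ⇒ S*(0)=-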